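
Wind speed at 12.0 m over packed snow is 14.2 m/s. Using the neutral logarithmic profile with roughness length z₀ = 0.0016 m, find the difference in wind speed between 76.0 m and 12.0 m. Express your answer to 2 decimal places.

Log law: V₂ = V₁ · ln(z₂/z₀)/ln(z₁/z₀) = 14.2 × 10.7685/8.9227 = 17.1375 m/s
ΔV = 17.1375 − 14.2 = 2.9375 m/s

2.94 m/s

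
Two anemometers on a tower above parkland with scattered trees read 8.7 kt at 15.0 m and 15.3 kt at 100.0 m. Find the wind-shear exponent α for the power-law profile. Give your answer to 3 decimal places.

α ≈ 0.298

Power law: V₂/V₁ = (z₂/z₁)^α ⇒ α = ln(V₂/V₁) / ln(z₂/z₁)
α = ln(15.3/8.7) / ln(100.0/15.0) = ln(1.7586) / ln(6.6667)
  = 0.56453 / 1.89712 = 0.29757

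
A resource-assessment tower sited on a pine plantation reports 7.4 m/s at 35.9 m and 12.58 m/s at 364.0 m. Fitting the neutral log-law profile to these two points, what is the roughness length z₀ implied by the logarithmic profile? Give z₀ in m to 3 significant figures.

Log law: V(z) ∝ ln(z/z₀). With r = V₁/V₂ = 7.4/12.58 = 0.58824,
r · ln(z₂/z₀) = ln(z₁/z₀) ⇒ ln z₀ = (ln z₁ − r·ln z₂)/(1 − r)
ln z₀ = (3.58074 − 0.58824×5.89715) / 0.41176 = 0.2716
z₀ = exp(0.2716) = 1.312 m

z₀ ≈ 1.31 m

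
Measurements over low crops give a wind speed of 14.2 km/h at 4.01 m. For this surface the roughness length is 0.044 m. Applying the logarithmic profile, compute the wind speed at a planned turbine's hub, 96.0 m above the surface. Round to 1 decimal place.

Log law: V(z) ∝ ln(z/z₀), so V₂/V₁ = ln(z₂/z₀) / ln(z₁/z₀).
ln(96.0/0.044) = 7.6879, ln(4.01/0.044) = 4.5124
V₂ = 14.2 × 7.6879/4.5124 = 14.2 × 1.7037 = 24.1932 km/h

24.2 km/h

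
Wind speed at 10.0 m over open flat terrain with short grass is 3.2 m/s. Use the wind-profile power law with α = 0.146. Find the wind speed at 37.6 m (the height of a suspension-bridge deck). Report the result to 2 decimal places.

3.88 m/s

Power-law profile: V₂ = V₁ · (z₂/z₁)^α
V₂ = 3.2 × (37.6/10.0)^0.146 = 3.2 × (3.7600)^0.146
    = 3.2 × 1.2133 = 3.8826 m/s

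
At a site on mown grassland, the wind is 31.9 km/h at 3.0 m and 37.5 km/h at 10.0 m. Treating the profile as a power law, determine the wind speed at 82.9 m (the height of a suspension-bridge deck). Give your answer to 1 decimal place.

First find α: α = ln(V₂/V₁)/ln(z₂/z₁) = ln(37.5/31.9)/ln(10.0/3.0) = 0.16173/1.20397 = 0.1343
Extrapolate from 10.0 m to 82.9 m: V₃ = 37.5 × (82.9/10.0)^0.1343 = 37.5 × 1.3286 = 49.8224 km/h

49.8 km/h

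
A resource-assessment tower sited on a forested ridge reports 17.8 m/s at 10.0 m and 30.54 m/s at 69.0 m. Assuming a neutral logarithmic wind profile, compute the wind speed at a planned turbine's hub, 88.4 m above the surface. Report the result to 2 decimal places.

32.17 m/s

Log law: V ∝ ln(z/z₀). From the pair, with r = V₁/V₂ = 0.58284,
ln z₀ = (ln z₁ − r·ln z₂)/(1 − r) = (2.3026 − 0.58284×4.2341)/0.41716 = -0.3961 → z₀ = 0.6729 m
V₃ = V₁ · ln(z₃/z₀)/ln(z₁/z₀) = 17.8 × 4.8780/2.6987 = 32.1742 m/s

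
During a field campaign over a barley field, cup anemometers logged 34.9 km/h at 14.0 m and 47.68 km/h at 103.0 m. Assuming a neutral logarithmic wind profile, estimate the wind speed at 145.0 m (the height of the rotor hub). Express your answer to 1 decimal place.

Log law: V ∝ ln(z/z₀). From the pair, with r = V₁/V₂ = 0.73196,
ln z₀ = (ln z₁ − r·ln z₂)/(1 − r) = (2.6391 − 0.73196×4.6347)/0.26804 = -2.8108 → z₀ = 0.06016 m
V₃ = V₁ · ln(z₃/z₀)/ln(z₁/z₀) = 34.9 × 7.7875/5.4498 = 49.8702 km/h

49.9 km/h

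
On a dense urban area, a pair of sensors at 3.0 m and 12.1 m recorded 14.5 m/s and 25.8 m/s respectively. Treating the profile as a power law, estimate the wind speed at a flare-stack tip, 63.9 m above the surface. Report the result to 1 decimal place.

First find α: α = ln(V₂/V₁)/ln(z₂/z₁) = ln(25.8/14.5)/ln(12.1/3.0) = 0.57623/1.39459 = 0.4132
Extrapolate from 12.1 m to 63.9 m: V₃ = 25.8 × (63.9/12.1)^0.4132 = 25.8 × 1.9889 = 51.3139 m/s

51.3 m/s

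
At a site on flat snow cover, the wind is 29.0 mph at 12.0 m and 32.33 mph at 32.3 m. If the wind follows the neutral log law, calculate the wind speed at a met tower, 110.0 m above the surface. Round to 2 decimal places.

Log law: V ∝ ln(z/z₀). From the pair, with r = V₁/V₂ = 0.89700,
ln z₀ = (ln z₁ − r·ln z₂)/(1 − r) = (2.4849 − 0.89700×3.4751)/0.10300 = -6.1381 → z₀ = 0.002159 m
V₃ = V₁ · ln(z₃/z₀)/ln(z₁/z₀) = 29.0 × 10.8386/8.6230 = 36.4512 mph

36.45 mph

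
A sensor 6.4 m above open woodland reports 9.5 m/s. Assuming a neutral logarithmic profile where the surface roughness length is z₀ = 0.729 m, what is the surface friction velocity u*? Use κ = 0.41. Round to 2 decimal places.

u* ≈ 1.79 m/s

Log law: V(z) = (u*/κ) · ln(z/z₀) ⇒ u* = κ · V / ln(z/z₀)
u* = 0.41 × 9.5 / ln(6.4/0.729) = 0.41 × 9.5 / 2.1724
   = 3.8950 / 2.1724 = 1.7930 m/s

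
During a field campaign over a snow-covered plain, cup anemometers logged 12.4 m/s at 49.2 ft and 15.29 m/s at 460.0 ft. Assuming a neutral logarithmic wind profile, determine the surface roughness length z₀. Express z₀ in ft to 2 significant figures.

Log law: V(z) ∝ ln(z/z₀). With r = V₁/V₂ = 12.4/15.29 = 0.81099,
r · ln(z₂/z₀) = ln(z₁/z₀) ⇒ ln z₀ = (ln z₁ − r·ln z₂)/(1 − r)
ln z₀ = (3.89589 − 0.81099×6.13123) / 0.18901 = -5.6952
z₀ = exp(-5.6952) = 0.003362 ft

z₀ ≈ 0.0034 ft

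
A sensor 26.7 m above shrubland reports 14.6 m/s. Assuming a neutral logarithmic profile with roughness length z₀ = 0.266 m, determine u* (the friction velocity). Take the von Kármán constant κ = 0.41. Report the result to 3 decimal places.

u* ≈ 1.299 m/s

Log law: V(z) = (u*/κ) · ln(z/z₀) ⇒ u* = κ · V / ln(z/z₀)
u* = 0.41 × 14.6 / ln(26.7/0.266) = 0.41 × 14.6 / 4.6089
   = 5.9860 / 4.6089 = 1.2988 m/s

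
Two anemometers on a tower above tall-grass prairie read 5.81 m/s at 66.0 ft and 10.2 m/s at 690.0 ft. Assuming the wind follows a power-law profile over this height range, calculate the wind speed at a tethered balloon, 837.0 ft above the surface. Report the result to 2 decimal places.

10.68 m/s

First find α: α = ln(V₂/V₁)/ln(z₂/z₁) = ln(10.2/5.81)/ln(690.0/66.0) = 0.56281/2.34704 = 0.2398
Extrapolate from 690.0 ft to 837.0 ft: V₃ = 10.2 × (837.0/690.0)^0.2398 = 10.2 × 1.0474 = 10.6835 m/s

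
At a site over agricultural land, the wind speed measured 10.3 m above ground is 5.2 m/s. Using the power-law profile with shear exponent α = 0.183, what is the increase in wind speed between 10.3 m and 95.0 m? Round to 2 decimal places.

Power law: V₂ = V₁ · (z₂/z₁)^α = 5.2 × (9.2233)^0.183 = 7.8087 m/s
ΔV = 7.8087 − 5.2 = 2.6087 m/s

2.61 m/s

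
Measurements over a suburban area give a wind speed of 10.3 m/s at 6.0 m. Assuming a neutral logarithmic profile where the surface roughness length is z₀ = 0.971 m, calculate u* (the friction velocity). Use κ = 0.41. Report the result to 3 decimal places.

Log law: V(z) = (u*/κ) · ln(z/z₀) ⇒ u* = κ · V / ln(z/z₀)
u* = 0.41 × 10.3 / ln(6.0/0.971) = 0.41 × 10.3 / 1.8212
   = 4.2230 / 1.8212 = 2.3188 m/s

u* ≈ 2.319 m/s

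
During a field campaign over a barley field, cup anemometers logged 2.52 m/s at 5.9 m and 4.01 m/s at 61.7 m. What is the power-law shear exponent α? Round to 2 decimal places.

Power law: V₂/V₁ = (z₂/z₁)^α ⇒ α = ln(V₂/V₁) / ln(z₂/z₁)
α = ln(4.01/2.52) / ln(61.7/5.9) = ln(1.5913) / ln(10.4576)
  = 0.46453 / 2.34733 = 0.19790

α ≈ 0.20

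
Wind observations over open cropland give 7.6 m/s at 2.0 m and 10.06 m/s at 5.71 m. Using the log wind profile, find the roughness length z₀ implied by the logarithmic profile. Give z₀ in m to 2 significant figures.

Log law: V(z) ∝ ln(z/z₀). With r = V₁/V₂ = 7.6/10.06 = 0.75547,
r · ln(z₂/z₀) = ln(z₁/z₀) ⇒ ln z₀ = (ln z₁ − r·ln z₂)/(1 − r)
ln z₀ = (0.69315 − 0.75547×1.74222) / 0.24453 = -2.5479
z₀ = exp(-2.5479) = 0.07825 m

z₀ ≈ 0.078 m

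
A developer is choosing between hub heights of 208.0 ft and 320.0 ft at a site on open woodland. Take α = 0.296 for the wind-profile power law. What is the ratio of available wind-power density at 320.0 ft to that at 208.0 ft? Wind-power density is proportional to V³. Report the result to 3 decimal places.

Speed ratio: V_B/V_A = (z_B/z_A)^α = (320.0/208.0)^0.296 = (1.5385)^0.296 = 1.13600
Power-density ratio: P_B/P_A = (V_B/V_A)³ = (1.13600)³ = 1.46600

1.466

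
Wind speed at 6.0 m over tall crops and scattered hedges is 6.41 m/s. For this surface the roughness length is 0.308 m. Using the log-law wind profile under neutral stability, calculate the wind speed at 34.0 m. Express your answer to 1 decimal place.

Log law: V(z) ∝ ln(z/z₀), so V₂/V₁ = ln(z₂/z₀) / ln(z₁/z₀).
ln(34.0/0.308) = 4.7040, ln(6.0/0.308) = 2.9694
V₂ = 6.41 × 4.7040/2.9694 = 6.41 × 1.5842 = 10.1544 m/s

10.2 m/s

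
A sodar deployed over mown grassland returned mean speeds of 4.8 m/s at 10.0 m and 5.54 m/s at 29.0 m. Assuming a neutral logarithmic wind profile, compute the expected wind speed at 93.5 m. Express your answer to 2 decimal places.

6.35 m/s

Log law: V ∝ ln(z/z₀). From the pair, with r = V₁/V₂ = 0.86643,
ln z₀ = (ln z₁ − r·ln z₂)/(1 − r) = (2.3026 − 0.86643×3.3673)/0.13357 = -4.6036 → z₀ = 0.01002 m
V₃ = V₁ · ln(z₃/z₀)/ln(z₁/z₀) = 4.8 × 9.1416/6.9062 = 6.3536 m/s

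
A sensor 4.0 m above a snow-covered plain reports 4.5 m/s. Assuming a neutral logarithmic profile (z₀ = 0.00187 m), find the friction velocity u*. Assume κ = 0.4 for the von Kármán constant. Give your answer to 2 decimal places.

u* ≈ 0.23 m/s

Log law: V(z) = (u*/κ) · ln(z/z₀) ⇒ u* = κ · V / ln(z/z₀)
u* = 0.4 × 4.5 / ln(4.0/0.00187) = 0.4 × 4.5 / 7.6681
   = 1.8000 / 7.6681 = 0.2347 m/s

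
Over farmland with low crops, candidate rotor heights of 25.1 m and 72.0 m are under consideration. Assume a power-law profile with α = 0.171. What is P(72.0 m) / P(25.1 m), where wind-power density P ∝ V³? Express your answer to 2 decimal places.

Speed ratio: V_B/V_A = (z_B/z_A)^α = (72.0/25.1)^0.171 = (2.8685)^0.171 = 1.19746
Power-density ratio: P_B/P_A = (V_B/V_A)³ = (1.19746)³ = 1.71703

1.72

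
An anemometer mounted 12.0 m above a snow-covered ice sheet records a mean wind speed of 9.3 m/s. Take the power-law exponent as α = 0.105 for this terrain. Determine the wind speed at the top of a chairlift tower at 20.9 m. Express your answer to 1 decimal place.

Power-law profile: V₂ = V₁ · (z₂/z₁)^α
V₂ = 9.3 × (20.9/12.0)^0.105 = 9.3 × (1.7417)^0.105
    = 9.3 × 1.0600 = 9.8579 m/s

9.9 m/s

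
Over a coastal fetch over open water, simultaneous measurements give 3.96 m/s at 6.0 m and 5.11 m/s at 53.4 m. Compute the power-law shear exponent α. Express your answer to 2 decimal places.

α ≈ 0.12

Power law: V₂/V₁ = (z₂/z₁)^α ⇒ α = ln(V₂/V₁) / ln(z₂/z₁)
α = ln(5.11/3.96) / ln(53.4/6.0) = ln(1.2904) / ln(8.9000)
  = 0.25496 / 2.18605 = 0.11663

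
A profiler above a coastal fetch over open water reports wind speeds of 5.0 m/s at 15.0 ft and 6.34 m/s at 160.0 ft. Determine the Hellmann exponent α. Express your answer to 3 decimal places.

α ≈ 0.100

Power law: V₂/V₁ = (z₂/z₁)^α ⇒ α = ln(V₂/V₁) / ln(z₂/z₁)
α = ln(6.34/5.0) / ln(160.0/15.0) = ln(1.2680) / ln(10.6667)
  = 0.23744 / 2.36712 = 0.10031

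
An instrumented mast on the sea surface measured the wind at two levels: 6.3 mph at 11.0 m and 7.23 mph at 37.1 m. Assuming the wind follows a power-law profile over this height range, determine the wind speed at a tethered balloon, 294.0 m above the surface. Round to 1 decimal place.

First find α: α = ln(V₂/V₁)/ln(z₂/z₁) = ln(7.23/6.3)/ln(37.1/11.0) = 0.13769/1.21572 = 0.1133
Extrapolate from 37.1 m to 294.0 m: V₃ = 7.23 × (294.0/37.1)^0.1133 = 7.23 × 1.2642 = 9.1402 mph

9.1 mph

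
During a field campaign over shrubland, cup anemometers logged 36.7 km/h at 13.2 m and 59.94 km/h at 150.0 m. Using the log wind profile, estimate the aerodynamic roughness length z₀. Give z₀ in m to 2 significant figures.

Log law: V(z) ∝ ln(z/z₀). With r = V₁/V₂ = 36.7/59.94 = 0.61228,
r · ln(z₂/z₀) = ln(z₁/z₀) ⇒ ln z₀ = (ln z₁ − r·ln z₂)/(1 − r)
ln z₀ = (2.58022 − 0.61228×5.01064) / 0.38772 = -1.2578
z₀ = exp(-1.2578) = 0.2843 m

z₀ ≈ 0.28 m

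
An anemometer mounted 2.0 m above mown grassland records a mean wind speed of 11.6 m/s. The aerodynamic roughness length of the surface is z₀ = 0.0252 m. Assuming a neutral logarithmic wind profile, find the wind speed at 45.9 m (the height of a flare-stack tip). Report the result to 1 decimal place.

Log law: V(z) ∝ ln(z/z₀), so V₂/V₁ = ln(z₂/z₀) / ln(z₁/z₀).
ln(45.9/0.0252) = 7.5074, ln(2.0/0.0252) = 4.3741
V₂ = 11.6 × 7.5074/4.3741 = 11.6 × 1.7163 = 19.9096 m/s

19.9 m/s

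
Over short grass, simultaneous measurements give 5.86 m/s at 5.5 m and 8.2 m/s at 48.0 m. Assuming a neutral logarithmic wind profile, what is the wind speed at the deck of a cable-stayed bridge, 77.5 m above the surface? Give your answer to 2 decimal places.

Log law: V ∝ ln(z/z₀). From the pair, with r = V₁/V₂ = 0.71463,
ln z₀ = (ln z₁ − r·ln z₂)/(1 − r) = (1.7047 − 0.71463×3.8712)/0.28537 = -3.7206 → z₀ = 0.02422 m
V₃ = V₁ · ln(z₃/z₀)/ln(z₁/z₀) = 5.86 × 8.0709/5.4254 = 8.7175 m/s

8.72 m/s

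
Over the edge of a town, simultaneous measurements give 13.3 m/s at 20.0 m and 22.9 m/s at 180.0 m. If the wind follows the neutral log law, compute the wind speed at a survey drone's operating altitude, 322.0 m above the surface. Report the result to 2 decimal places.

Log law: V ∝ ln(z/z₀). From the pair, with r = V₁/V₂ = 0.58079,
ln z₀ = (ln z₁ − r·ln z₂)/(1 − r) = (2.9957 − 0.58079×5.1930)/0.41921 = -0.0483 → z₀ = 0.9528 m
V₃ = V₁ · ln(z₃/z₀)/ln(z₁/z₀) = 13.3 × 5.8229/3.0441 = 25.4411 m/s

25.44 m/s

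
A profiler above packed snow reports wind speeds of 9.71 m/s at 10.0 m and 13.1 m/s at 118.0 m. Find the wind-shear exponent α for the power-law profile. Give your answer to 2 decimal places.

α ≈ 0.12

Power law: V₂/V₁ = (z₂/z₁)^α ⇒ α = ln(V₂/V₁) / ln(z₂/z₁)
α = ln(13.1/9.71) / ln(118.0/10.0) = ln(1.3491) / ln(11.8000)
  = 0.29946 / 2.46810 = 0.12133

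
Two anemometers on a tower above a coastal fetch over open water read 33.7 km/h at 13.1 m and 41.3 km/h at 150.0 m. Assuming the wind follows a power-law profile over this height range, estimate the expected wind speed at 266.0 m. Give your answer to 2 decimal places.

First find α: α = ln(V₂/V₁)/ln(z₂/z₁) = ln(41.3/33.7)/ln(150.0/13.1) = 0.20336/2.43802 = 0.0834
Extrapolate from 150.0 m to 266.0 m: V₃ = 41.3 × (266.0/150.0)^0.0834 = 41.3 × 1.0489 = 43.3214 km/h

43.32 km/h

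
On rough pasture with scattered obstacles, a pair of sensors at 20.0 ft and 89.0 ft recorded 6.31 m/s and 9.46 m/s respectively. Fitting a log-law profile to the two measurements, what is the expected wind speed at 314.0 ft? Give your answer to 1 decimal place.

12.1 m/s

Log law: V ∝ ln(z/z₀). From the pair, with r = V₁/V₂ = 0.66702,
ln z₀ = (ln z₁ − r·ln z₂)/(1 − r) = (2.9957 − 0.66702×4.4886)/0.33298 = 0.0052 → z₀ = 1.005 ft
V₃ = V₁ · ln(z₃/z₀)/ln(z₁/z₀) = 6.31 × 5.7442/2.9905 = 12.1202 m/s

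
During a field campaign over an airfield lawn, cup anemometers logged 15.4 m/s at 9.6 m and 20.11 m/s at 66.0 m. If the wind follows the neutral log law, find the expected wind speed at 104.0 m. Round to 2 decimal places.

21.22 m/s

Log law: V ∝ ln(z/z₀). From the pair, with r = V₁/V₂ = 0.76579,
ln z₀ = (ln z₁ − r·ln z₂)/(1 − r) = (2.2618 − 0.76579×4.1897)/0.23421 = -4.0417 → z₀ = 0.01757 m
V₃ = V₁ · ln(z₃/z₀)/ln(z₁/z₀) = 15.4 × 8.6861/6.3035 = 21.2210 m/s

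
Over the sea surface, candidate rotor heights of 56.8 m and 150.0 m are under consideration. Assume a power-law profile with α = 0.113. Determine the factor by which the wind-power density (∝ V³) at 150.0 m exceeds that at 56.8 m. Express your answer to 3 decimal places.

1.390

Speed ratio: V_B/V_A = (z_B/z_A)^α = (150.0/56.8)^0.113 = (2.6408)^0.113 = 1.11598
Power-density ratio: P_B/P_A = (V_B/V_A)³ = (1.11598)³ = 1.38986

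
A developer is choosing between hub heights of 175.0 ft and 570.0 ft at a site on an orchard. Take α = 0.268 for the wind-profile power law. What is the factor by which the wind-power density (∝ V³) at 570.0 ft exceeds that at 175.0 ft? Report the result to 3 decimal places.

2.584

Speed ratio: V_B/V_A = (z_B/z_A)^α = (570.0/175.0)^0.268 = (3.2571)^0.268 = 1.37227
Power-density ratio: P_B/P_A = (V_B/V_A)³ = (1.37227)³ = 2.58417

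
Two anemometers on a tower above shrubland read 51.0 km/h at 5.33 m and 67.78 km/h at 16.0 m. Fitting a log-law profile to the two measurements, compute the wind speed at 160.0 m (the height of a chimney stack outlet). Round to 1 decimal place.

102.9 km/h

Log law: V ∝ ln(z/z₀). From the pair, with r = V₁/V₂ = 0.75243,
ln z₀ = (ln z₁ − r·ln z₂)/(1 − r) = (1.6734 − 0.75243×2.7726)/0.24757 = -1.6676 → z₀ = 0.1887 m
V₃ = V₁ · ln(z₃/z₀)/ln(z₁/z₀) = 51.0 × 6.7428/3.3409 = 102.9293 km/h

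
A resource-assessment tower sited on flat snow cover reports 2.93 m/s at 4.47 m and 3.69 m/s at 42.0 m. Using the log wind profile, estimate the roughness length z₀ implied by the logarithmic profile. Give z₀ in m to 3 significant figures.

Log law: V(z) ∝ ln(z/z₀). With r = V₁/V₂ = 2.93/3.69 = 0.79404,
r · ln(z₂/z₀) = ln(z₁/z₀) ⇒ ln z₀ = (ln z₁ − r·ln z₂)/(1 − r)
ln z₀ = (1.49739 − 0.79404×3.73767) / 0.20596 = -7.1395
z₀ = exp(-7.1395) = 0.0007932 m

z₀ ≈ 0.000793 m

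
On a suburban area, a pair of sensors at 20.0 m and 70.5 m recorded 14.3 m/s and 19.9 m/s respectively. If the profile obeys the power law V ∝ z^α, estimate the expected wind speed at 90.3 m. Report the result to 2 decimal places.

First find α: α = ln(V₂/V₁)/ln(z₂/z₁) = ln(19.9/14.3)/ln(70.5/20.0) = 0.33046/1.25988 = 0.2623
Extrapolate from 70.5 m to 90.3 m: V₃ = 19.9 × (90.3/70.5)^0.2623 = 19.9 × 1.0671 = 21.2349 m/s

21.23 m/s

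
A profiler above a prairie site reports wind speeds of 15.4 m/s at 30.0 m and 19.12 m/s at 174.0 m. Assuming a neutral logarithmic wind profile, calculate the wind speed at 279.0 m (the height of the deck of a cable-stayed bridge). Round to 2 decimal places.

20.12 m/s

Log law: V ∝ ln(z/z₀). From the pair, with r = V₁/V₂ = 0.80544,
ln z₀ = (ln z₁ − r·ln z₂)/(1 − r) = (3.4012 − 0.80544×5.1591)/0.19456 = -3.8760 → z₀ = 0.02073 m
V₃ = V₁ · ln(z₃/z₀)/ln(z₁/z₀) = 15.4 × 9.5072/7.2772 = 20.1192 m/s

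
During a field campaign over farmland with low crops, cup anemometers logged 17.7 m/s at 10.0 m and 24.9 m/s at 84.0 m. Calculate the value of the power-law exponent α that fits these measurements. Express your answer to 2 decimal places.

α ≈ 0.16

Power law: V₂/V₁ = (z₂/z₁)^α ⇒ α = ln(V₂/V₁) / ln(z₂/z₁)
α = ln(24.9/17.7) / ln(84.0/10.0) = ln(1.4068) / ln(8.4000)
  = 0.34130 / 2.12823 = 0.16037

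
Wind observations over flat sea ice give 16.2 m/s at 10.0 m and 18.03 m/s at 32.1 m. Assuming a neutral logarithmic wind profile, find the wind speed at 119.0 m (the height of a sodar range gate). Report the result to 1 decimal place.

20.1 m/s

Log law: V ∝ ln(z/z₀). From the pair, with r = V₁/V₂ = 0.89850,
ln z₀ = (ln z₁ − r·ln z₂)/(1 − r) = (2.3026 − 0.89850×3.4689)/0.10150 = -8.0218 → z₀ = 0.0003282 m
V₃ = V₁ · ln(z₃/z₀)/ln(z₁/z₀) = 16.2 × 12.8009/10.3244 = 20.0859 m/s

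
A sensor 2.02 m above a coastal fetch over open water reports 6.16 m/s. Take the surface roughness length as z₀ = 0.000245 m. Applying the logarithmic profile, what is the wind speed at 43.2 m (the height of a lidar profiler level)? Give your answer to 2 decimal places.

Log law: V(z) ∝ ln(z/z₀), so V₂/V₁ = ln(z₂/z₀) / ln(z₁/z₀).
ln(43.2/0.000245) = 12.0801, ln(2.02/0.000245) = 9.0173
V₂ = 6.16 × 12.0801/9.0173 = 6.16 × 1.3397 = 8.2522 m/s

8.25 m/s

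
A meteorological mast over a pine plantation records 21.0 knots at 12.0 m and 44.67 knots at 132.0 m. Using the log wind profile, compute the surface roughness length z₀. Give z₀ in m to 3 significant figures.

Log law: V(z) ∝ ln(z/z₀). With r = V₁/V₂ = 21.0/44.67 = 0.47011,
r · ln(z₂/z₀) = ln(z₁/z₀) ⇒ ln z₀ = (ln z₁ − r·ln z₂)/(1 − r)
ln z₀ = (2.48491 − 0.47011×4.88280) / 0.52989 = 0.3575
z₀ = exp(0.3575) = 1.430 m

z₀ ≈ 1.43 m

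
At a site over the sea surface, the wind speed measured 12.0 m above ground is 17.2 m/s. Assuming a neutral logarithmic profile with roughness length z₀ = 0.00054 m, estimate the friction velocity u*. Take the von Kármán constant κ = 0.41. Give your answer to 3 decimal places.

Log law: V(z) = (u*/κ) · ln(z/z₀) ⇒ u* = κ · V / ln(z/z₀)
u* = 0.41 × 17.2 / ln(12.0/0.00054) = 0.41 × 17.2 / 10.0088
   = 7.0520 / 10.0088 = 0.7046 m/s

u* ≈ 0.705 m/s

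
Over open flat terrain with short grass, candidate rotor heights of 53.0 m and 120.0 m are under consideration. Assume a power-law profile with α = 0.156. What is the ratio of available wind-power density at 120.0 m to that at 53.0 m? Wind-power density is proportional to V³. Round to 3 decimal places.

Speed ratio: V_B/V_A = (z_B/z_A)^α = (120.0/53.0)^0.156 = (2.2642)^0.156 = 1.13597
Power-density ratio: P_B/P_A = (V_B/V_A)³ = (1.13597)³ = 1.46587

1.466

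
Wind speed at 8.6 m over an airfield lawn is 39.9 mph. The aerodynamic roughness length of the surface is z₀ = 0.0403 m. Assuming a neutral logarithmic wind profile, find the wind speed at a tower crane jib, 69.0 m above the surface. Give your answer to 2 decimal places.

55.39 mph

Log law: V(z) ∝ ln(z/z₀), so V₂/V₁ = ln(z₂/z₀) / ln(z₁/z₀).
ln(69.0/0.0403) = 7.4455, ln(8.6/0.0403) = 5.3632
V₂ = 39.9 × 7.4455/5.3632 = 39.9 × 1.3883 = 55.3919 mph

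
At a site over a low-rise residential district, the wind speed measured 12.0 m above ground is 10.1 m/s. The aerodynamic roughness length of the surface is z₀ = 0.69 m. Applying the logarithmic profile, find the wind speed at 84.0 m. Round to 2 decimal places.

Log law: V(z) ∝ ln(z/z₀), so V₂/V₁ = ln(z₂/z₀) / ln(z₁/z₀).
ln(84.0/0.69) = 4.8019, ln(12.0/0.69) = 2.8560
V₂ = 10.1 × 4.8019/2.8560 = 10.1 × 1.6813 = 16.9816 m/s

16.98 m/s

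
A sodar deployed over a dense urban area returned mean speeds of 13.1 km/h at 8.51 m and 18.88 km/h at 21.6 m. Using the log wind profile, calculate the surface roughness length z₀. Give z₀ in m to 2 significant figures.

z₀ ≈ 1.0 m

Log law: V(z) ∝ ln(z/z₀). With r = V₁/V₂ = 13.1/18.88 = 0.69386,
r · ln(z₂/z₀) = ln(z₁/z₀) ⇒ ln z₀ = (ln z₁ − r·ln z₂)/(1 − r)
ln z₀ = (2.14124 − 0.69386×3.07269) / 0.30614 = 0.0302
z₀ = exp(0.0302) = 1.031 m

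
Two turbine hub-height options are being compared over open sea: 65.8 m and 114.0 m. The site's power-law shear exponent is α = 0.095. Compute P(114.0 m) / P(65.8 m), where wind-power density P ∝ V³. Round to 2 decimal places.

Speed ratio: V_B/V_A = (z_B/z_A)^α = (114.0/65.8)^0.095 = (1.7325)^0.095 = 1.05360
Power-density ratio: P_B/P_A = (V_B/V_A)³ = (1.05360)³ = 1.16956

1.17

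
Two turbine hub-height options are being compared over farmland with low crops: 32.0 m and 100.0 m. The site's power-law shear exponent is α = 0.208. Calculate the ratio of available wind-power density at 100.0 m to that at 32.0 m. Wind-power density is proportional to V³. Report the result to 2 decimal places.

2.04

Speed ratio: V_B/V_A = (z_B/z_A)^α = (100.0/32.0)^0.208 = (3.1250)^0.208 = 1.26744
Power-density ratio: P_B/P_A = (V_B/V_A)³ = (1.26744)³ = 2.03604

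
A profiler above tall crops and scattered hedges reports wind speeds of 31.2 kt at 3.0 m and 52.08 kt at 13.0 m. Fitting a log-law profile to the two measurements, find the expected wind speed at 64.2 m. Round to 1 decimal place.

74.8 kt

Log law: V ∝ ln(z/z₀). From the pair, with r = V₁/V₂ = 0.59908,
ln z₀ = (ln z₁ − r·ln z₂)/(1 − r) = (1.0986 − 0.59908×2.5649)/0.40092 = -1.0925 → z₀ = 0.3354 m
V₃ = V₁ · ln(z₃/z₀)/ln(z₁/z₀) = 31.2 × 5.2545/2.1911 = 74.8213 kt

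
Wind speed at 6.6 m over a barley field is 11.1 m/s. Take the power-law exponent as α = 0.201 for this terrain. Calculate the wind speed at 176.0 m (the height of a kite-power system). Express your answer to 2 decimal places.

Power-law profile: V₂ = V₁ · (z₂/z₁)^α
V₂ = 11.1 × (176.0/6.6)^0.201 = 11.1 × (26.6667)^0.201
    = 11.1 × 1.9347 = 21.4755 m/s

21.48 m/s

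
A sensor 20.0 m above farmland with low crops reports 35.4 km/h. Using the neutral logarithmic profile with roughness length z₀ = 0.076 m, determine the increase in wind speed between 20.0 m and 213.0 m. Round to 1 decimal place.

15.0 km/h

Log law: V₂ = V₁ · ln(z₂/z₀)/ln(z₁/z₀) = 35.4 × 7.9383/5.5728 = 50.4268 km/h
ΔV = 50.4268 − 35.4 = 15.0268 km/h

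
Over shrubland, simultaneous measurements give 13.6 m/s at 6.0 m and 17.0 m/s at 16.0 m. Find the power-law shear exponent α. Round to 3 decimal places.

α ≈ 0.228

Power law: V₂/V₁ = (z₂/z₁)^α ⇒ α = ln(V₂/V₁) / ln(z₂/z₁)
α = ln(17.0/13.6) / ln(16.0/6.0) = ln(1.2500) / ln(2.6667)
  = 0.22314 / 0.98083 = 0.22750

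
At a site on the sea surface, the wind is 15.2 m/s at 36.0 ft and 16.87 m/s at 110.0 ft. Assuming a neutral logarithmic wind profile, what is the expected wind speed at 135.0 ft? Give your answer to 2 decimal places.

Log law: V ∝ ln(z/z₀). From the pair, with r = V₁/V₂ = 0.90101,
ln z₀ = (ln z₁ − r·ln z₂)/(1 − r) = (3.5835 − 0.90101×4.7005)/0.09899 = -6.5828 → z₀ = 0.001384 ft
V₃ = V₁ · ln(z₃/z₀)/ln(z₁/z₀) = 15.2 × 11.4881/10.1664 = 17.1762 m/s

17.18 m/s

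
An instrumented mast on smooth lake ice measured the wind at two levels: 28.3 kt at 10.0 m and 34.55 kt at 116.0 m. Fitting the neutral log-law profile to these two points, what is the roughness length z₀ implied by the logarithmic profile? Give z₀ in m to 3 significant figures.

z₀ ≈ 0.000151 m

Log law: V(z) ∝ ln(z/z₀). With r = V₁/V₂ = 28.3/34.55 = 0.81910,
r · ln(z₂/z₀) = ln(z₁/z₀) ⇒ ln z₀ = (ln z₁ − r·ln z₂)/(1 − r)
ln z₀ = (2.30259 − 0.81910×4.75359) / 0.18090 = -8.7956
z₀ = exp(-8.7956) = 0.0001514 m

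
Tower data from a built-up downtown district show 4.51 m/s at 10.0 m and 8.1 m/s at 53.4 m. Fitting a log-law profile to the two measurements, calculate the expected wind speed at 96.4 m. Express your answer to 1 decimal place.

Log law: V ∝ ln(z/z₀). From the pair, with r = V₁/V₂ = 0.55679,
ln z₀ = (ln z₁ − r·ln z₂)/(1 − r) = (2.3026 − 0.55679×3.9778)/0.44321 = 0.1981 → z₀ = 1.219 m
V₃ = V₁ · ln(z₃/z₀)/ln(z₁/z₀) = 4.51 × 4.3705/2.1045 = 9.3659 m/s

9.4 m/s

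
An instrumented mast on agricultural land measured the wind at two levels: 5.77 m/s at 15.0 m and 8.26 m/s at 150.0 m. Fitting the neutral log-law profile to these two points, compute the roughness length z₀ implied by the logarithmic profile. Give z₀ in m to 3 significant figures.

Log law: V(z) ∝ ln(z/z₀). With r = V₁/V₂ = 5.77/8.26 = 0.69855,
r · ln(z₂/z₀) = ln(z₁/z₀) ⇒ ln z₀ = (ln z₁ − r·ln z₂)/(1 − r)
ln z₀ = (2.70805 − 0.69855×5.01064) / 0.30145 = -2.6277
z₀ = exp(-2.6277) = 0.07225 m

z₀ ≈ 0.0722 m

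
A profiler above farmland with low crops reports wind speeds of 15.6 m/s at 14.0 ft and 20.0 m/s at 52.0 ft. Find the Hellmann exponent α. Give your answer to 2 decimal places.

α ≈ 0.19

Power law: V₂/V₁ = (z₂/z₁)^α ⇒ α = ln(V₂/V₁) / ln(z₂/z₁)
α = ln(20.0/15.6) / ln(52.0/14.0) = ln(1.2821) / ln(3.7143)
  = 0.24846 / 1.31219 = 0.18935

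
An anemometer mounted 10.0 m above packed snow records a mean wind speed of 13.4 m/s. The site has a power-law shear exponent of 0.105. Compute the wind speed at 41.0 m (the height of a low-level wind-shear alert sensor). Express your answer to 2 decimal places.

Power-law profile: V₂ = V₁ · (z₂/z₁)^α
V₂ = 13.4 × (41.0/10.0)^0.105 = 13.4 × (4.1000)^0.105
    = 13.4 × 1.1597 = 15.5399 m/s

15.54 m/s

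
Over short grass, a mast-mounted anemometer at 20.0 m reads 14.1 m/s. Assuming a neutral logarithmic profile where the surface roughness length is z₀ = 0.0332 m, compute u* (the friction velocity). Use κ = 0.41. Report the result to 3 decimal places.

u* ≈ 0.903 m/s

Log law: V(z) = (u*/κ) · ln(z/z₀) ⇒ u* = κ · V / ln(z/z₀)
u* = 0.41 × 14.1 / ln(20.0/0.0332) = 0.41 × 14.1 / 6.4009
   = 5.7810 / 6.4009 = 0.9031 m/s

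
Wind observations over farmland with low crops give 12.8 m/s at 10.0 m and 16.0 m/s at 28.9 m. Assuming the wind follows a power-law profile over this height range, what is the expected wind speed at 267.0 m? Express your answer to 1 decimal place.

First find α: α = ln(V₂/V₁)/ln(z₂/z₁) = ln(16.0/12.8)/ln(28.9/10.0) = 0.22314/1.06126 = 0.2103
Extrapolate from 28.9 m to 267.0 m: V₃ = 16.0 × (267.0/28.9)^0.2103 = 16.0 × 1.5960 = 25.5360 m/s

25.5 m/s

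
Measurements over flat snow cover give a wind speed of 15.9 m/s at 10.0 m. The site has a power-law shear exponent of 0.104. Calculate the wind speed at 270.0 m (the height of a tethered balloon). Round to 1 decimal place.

22.4 m/s

Power-law profile: V₂ = V₁ · (z₂/z₁)^α
V₂ = 15.9 × (270.0/10.0)^0.104 = 15.9 × (27.0000)^0.104
    = 15.9 × 1.4088 = 22.4006 m/s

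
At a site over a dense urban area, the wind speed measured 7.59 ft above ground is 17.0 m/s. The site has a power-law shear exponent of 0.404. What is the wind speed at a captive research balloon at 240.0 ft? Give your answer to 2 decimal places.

68.62 m/s

Power-law profile: V₂ = V₁ · (z₂/z₁)^α
V₂ = 17.0 × (240.0/7.59)^0.404 = 17.0 × (31.6206)^0.404
    = 17.0 × 4.0363 = 68.6178 m/s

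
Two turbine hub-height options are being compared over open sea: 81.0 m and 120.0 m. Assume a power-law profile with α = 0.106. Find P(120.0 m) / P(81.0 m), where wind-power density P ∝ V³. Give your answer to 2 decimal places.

1.13

Speed ratio: V_B/V_A = (z_B/z_A)^α = (120.0/81.0)^0.106 = (1.4815)^0.106 = 1.04254
Power-density ratio: P_B/P_A = (V_B/V_A)³ = (1.04254)³ = 1.13313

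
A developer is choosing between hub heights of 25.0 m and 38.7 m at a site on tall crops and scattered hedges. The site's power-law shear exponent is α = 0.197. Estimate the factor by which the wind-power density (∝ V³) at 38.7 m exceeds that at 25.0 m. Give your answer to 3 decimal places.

1.295

Speed ratio: V_B/V_A = (z_B/z_A)^α = (38.7/25.0)^0.197 = (1.5480)^0.197 = 1.08990
Power-density ratio: P_B/P_A = (V_B/V_A)³ = (1.08990)³ = 1.29466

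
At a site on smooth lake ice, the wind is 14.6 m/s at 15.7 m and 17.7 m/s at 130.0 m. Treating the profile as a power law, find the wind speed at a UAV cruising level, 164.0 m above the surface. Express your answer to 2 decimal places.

18.08 m/s

First find α: α = ln(V₂/V₁)/ln(z₂/z₁) = ln(17.7/14.6)/ln(130.0/15.7) = 0.19254/2.11387 = 0.0911
Extrapolate from 130.0 m to 164.0 m: V₃ = 17.7 × (164.0/130.0)^0.0911 = 17.7 × 1.0214 = 18.0786 m/s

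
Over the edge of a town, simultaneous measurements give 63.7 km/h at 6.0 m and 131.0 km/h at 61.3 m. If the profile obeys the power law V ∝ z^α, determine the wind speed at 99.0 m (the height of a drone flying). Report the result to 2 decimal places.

152.00 km/h

First find α: α = ln(V₂/V₁)/ln(z₂/z₁) = ln(131.0/63.7)/ln(61.3/6.0) = 0.72101/2.32402 = 0.3102
Extrapolate from 61.3 m to 99.0 m: V₃ = 131.0 × (99.0/61.3)^0.3102 = 131.0 × 1.1603 = 152.0044 km/h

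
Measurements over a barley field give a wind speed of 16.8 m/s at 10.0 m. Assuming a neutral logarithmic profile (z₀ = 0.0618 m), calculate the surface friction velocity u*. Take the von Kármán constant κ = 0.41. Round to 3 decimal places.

Log law: V(z) = (u*/κ) · ln(z/z₀) ⇒ u* = κ · V / ln(z/z₀)
u* = 0.41 × 16.8 / ln(10.0/0.0618) = 0.41 × 16.8 / 5.0864
   = 6.8880 / 5.0864 = 1.3542 m/s

u* ≈ 1.354 m/s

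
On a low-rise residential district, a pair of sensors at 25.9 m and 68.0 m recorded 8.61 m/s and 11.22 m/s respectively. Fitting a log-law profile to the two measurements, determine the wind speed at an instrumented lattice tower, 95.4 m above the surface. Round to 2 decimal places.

Log law: V ∝ ln(z/z₀). From the pair, with r = V₁/V₂ = 0.76738,
ln z₀ = (ln z₁ − r·ln z₂)/(1 − r) = (3.2542 − 0.76738×4.2195)/0.23262 = 0.0700 → z₀ = 1.072 m
V₃ = V₁ · ln(z₃/z₀)/ln(z₁/z₀) = 8.61 × 4.4881/3.1843 = 12.1355 m/s

12.14 m/s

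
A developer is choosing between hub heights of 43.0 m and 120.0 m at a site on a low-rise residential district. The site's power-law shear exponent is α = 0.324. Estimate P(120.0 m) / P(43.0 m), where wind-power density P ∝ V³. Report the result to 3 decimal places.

2.712

Speed ratio: V_B/V_A = (z_B/z_A)^α = (120.0/43.0)^0.324 = (2.7907)^0.324 = 1.39448
Power-density ratio: P_B/P_A = (V_B/V_A)³ = (1.39448)³ = 2.71164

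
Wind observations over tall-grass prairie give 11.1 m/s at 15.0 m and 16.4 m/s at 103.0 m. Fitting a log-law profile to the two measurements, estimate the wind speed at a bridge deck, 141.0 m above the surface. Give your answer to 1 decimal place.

Log law: V ∝ ln(z/z₀). From the pair, with r = V₁/V₂ = 0.67683,
ln z₀ = (ln z₁ − r·ln z₂)/(1 − r) = (2.7081 − 0.67683×4.6347)/0.32317 = -1.3271 → z₀ = 0.2653 m
V₃ = V₁ · ln(z₃/z₀)/ln(z₁/z₀) = 11.1 × 6.2758/4.0351 = 17.2639 m/s

17.3 m/s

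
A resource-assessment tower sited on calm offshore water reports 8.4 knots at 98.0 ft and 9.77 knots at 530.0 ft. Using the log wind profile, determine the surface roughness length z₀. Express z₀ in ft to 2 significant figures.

z₀ ≈ 0.0031 ft

Log law: V(z) ∝ ln(z/z₀). With r = V₁/V₂ = 8.4/9.77 = 0.85977,
r · ln(z₂/z₀) = ln(z₁/z₀) ⇒ ln z₀ = (ln z₁ − r·ln z₂)/(1 − r)
ln z₀ = (4.58497 − 0.85977×6.27288) / 0.14023 = -5.7643
z₀ = exp(-5.7643) = 0.003138 ft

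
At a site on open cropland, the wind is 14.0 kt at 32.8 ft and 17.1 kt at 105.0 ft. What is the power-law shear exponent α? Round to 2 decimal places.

Power law: V₂/V₁ = (z₂/z₁)^α ⇒ α = ln(V₂/V₁) / ln(z₂/z₁)
α = ln(17.1/14.0) / ln(105.0/32.8) = ln(1.2214) / ln(3.2012)
  = 0.20002 / 1.16353 = 0.17191

α ≈ 0.17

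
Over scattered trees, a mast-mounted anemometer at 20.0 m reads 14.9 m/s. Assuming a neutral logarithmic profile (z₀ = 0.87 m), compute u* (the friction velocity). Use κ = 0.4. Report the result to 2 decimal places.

Log law: V(z) = (u*/κ) · ln(z/z₀) ⇒ u* = κ · V / ln(z/z₀)
u* = 0.4 × 14.9 / ln(20.0/0.87) = 0.4 × 14.9 / 3.1350
   = 5.9600 / 3.1350 = 1.9011 m/s

u* ≈ 1.90 m/s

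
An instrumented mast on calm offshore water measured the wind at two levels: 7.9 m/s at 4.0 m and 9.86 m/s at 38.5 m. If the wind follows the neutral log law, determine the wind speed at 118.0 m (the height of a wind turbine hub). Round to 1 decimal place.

Log law: V ∝ ln(z/z₀). From the pair, with r = V₁/V₂ = 0.80122,
ln z₀ = (ln z₁ − r·ln z₂)/(1 − r) = (1.3863 − 0.80122×3.6507)/0.19878 = -7.7405 → z₀ = 0.0004349 m
V₃ = V₁ · ln(z₃/z₀)/ln(z₁/z₀) = 7.9 × 12.5112/9.1268 = 10.8295 m/s

10.8 m/s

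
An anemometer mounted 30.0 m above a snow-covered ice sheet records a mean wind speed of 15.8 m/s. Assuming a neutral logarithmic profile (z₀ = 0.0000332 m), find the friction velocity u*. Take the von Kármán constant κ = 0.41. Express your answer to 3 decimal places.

Log law: V(z) = (u*/κ) · ln(z/z₀) ⇒ u* = κ · V / ln(z/z₀)
u* = 0.41 × 15.8 / ln(30.0/0.0000332) = 0.41 × 15.8 / 13.7142
   = 6.4780 / 13.7142 = 0.4724 m/s

u* ≈ 0.472 m/s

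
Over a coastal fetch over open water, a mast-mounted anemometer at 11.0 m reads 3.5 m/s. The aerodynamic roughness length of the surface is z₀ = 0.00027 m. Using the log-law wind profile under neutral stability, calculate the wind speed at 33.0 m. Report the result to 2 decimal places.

Log law: V(z) ∝ ln(z/z₀), so V₂/V₁ = ln(z₂/z₀) / ln(z₁/z₀).
ln(33.0/0.00027) = 11.7136, ln(11.0/0.00027) = 10.6150
V₂ = 3.5 × 11.7136/10.6150 = 3.5 × 1.1035 = 3.8622 m/s

3.86 m/s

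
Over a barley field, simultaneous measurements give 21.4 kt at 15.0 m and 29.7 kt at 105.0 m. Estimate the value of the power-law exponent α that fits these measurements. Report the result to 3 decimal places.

Power law: V₂/V₁ = (z₂/z₁)^α ⇒ α = ln(V₂/V₁) / ln(z₂/z₁)
α = ln(29.7/21.4) / ln(105.0/15.0) = ln(1.3879) / ln(7.0000)
  = 0.32776 / 1.94591 = 0.16843

α ≈ 0.168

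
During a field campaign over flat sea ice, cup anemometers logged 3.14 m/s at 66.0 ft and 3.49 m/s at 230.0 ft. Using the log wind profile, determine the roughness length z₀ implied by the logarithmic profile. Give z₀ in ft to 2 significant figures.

Log law: V(z) ∝ ln(z/z₀). With r = V₁/V₂ = 3.14/3.49 = 0.89971,
r · ln(z₂/z₀) = ln(z₁/z₀) ⇒ ln z₀ = (ln z₁ − r·ln z₂)/(1 − r)
ln z₀ = (4.18965 − 0.89971×5.43808) / 0.10029 = -7.0105
z₀ = exp(-7.0105) = 0.0009024 ft

z₀ ≈ 0.00090 ft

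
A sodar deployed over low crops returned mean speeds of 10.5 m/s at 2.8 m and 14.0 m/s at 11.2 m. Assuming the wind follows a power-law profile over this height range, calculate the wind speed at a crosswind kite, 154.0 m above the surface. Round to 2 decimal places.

First find α: α = ln(V₂/V₁)/ln(z₂/z₁) = ln(14.0/10.5)/ln(11.2/2.8) = 0.28768/1.38629 = 0.2075
Extrapolate from 11.2 m to 154.0 m: V₃ = 14.0 × (154.0/11.2)^0.2075 = 14.0 × 1.7227 = 24.1183 m/s

24.12 m/s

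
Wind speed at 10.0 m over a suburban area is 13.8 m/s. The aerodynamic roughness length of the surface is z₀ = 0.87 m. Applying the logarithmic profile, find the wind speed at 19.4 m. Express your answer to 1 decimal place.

17.5 m/s

Log law: V(z) ∝ ln(z/z₀), so V₂/V₁ = ln(z₂/z₀) / ln(z₁/z₀).
ln(19.4/0.87) = 3.1045, ln(10.0/0.87) = 2.4418
V₂ = 13.8 × 3.1045/2.4418 = 13.8 × 1.2714 = 17.5452 m/s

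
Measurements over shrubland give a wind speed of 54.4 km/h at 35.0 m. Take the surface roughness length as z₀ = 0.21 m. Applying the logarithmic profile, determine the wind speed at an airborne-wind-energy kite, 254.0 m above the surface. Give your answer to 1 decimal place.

Log law: V(z) ∝ ln(z/z₀), so V₂/V₁ = ln(z₂/z₀) / ln(z₁/z₀).
ln(254.0/0.21) = 7.0980, ln(35.0/0.21) = 5.1160
V₂ = 54.4 × 7.0980/5.1160 = 54.4 × 1.3874 = 75.4751 km/h

75.5 km/h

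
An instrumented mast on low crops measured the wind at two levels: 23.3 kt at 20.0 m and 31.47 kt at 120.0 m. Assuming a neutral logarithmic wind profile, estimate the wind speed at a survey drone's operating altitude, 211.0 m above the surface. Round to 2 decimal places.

34.04 kt

Log law: V ∝ ln(z/z₀). From the pair, with r = V₁/V₂ = 0.74039,
ln z₀ = (ln z₁ − r·ln z₂)/(1 − r) = (2.9957 − 0.74039×4.7875)/0.25961 = -2.1142 → z₀ = 0.1207 m
V₃ = V₁ · ln(z₃/z₀)/ln(z₁/z₀) = 23.3 × 7.4660/5.1099 = 34.0434 kt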